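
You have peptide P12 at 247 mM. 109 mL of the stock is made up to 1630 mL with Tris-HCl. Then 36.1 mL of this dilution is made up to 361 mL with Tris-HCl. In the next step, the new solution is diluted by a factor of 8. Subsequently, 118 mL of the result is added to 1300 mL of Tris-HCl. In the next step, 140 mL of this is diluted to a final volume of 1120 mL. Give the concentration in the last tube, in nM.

Overall dilution factor = 14.95 × 10 × 8 × 12.02 × 8 = 1.15 × 10⁵.
247 mM / 1.15 × 10⁵ = 2.15 × 10⁻³ mM = 2150 nM.

2150 nM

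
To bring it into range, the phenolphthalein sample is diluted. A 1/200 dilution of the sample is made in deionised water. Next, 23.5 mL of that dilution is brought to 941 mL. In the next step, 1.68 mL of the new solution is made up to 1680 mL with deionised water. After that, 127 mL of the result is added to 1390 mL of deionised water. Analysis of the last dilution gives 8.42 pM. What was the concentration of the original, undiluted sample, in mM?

0.805 mM

Overall dilution factor = 200 × 40.04 × 1000 × 11.94 = 9.57 × 10⁷.
Original = 8.42 pM × 9.57 × 10⁷ = 8.05 × 10⁸ pM = 0.805 mM.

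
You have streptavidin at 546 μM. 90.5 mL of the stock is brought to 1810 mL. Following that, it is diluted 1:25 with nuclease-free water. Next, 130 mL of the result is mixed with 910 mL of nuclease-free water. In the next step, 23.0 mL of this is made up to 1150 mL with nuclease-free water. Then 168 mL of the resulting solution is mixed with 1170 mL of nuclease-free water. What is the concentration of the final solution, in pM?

Overall dilution factor = 20 × 25 × 8 × 50 × 7.964 = 1.59 × 10⁶.
546 μM / 1.59 × 10⁶ = 3.43 × 10⁻⁴ μM = 343 pM.

343 pM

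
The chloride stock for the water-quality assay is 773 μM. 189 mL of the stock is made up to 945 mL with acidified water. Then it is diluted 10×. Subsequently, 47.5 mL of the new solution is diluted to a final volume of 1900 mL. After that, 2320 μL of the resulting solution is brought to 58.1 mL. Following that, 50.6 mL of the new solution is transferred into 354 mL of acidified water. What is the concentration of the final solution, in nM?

Overall dilution factor = 5 × 10 × 40 × 25.04 × 7.996 = 4.00 × 10⁵.
773 μM / 4.00 × 10⁵ = 1.93 × 10⁻³ μM = 1.93 nM.

1.93 nM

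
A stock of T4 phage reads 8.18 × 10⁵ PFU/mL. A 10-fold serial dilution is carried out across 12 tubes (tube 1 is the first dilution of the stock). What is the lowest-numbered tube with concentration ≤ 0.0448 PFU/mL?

Tube n has concentration 8.18 × 10⁵ PFU/mL / 10ⁿ.
Need 10ⁿ ≥ 8.18 × 10⁵ PFU/mL / 0.0448 PFU/mL = 1.83 × 10⁷, so n ≥ 7.26.
First such tube: n = 8.

tube 8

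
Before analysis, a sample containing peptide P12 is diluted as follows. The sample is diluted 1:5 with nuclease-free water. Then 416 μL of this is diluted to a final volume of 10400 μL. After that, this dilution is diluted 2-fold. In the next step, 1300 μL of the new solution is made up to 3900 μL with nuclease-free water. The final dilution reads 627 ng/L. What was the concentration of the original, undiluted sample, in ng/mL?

Overall dilution factor = 5 × 25 × 2 × 3 = 750.
Original = 627 ng/L × 750 = 4.70 × 10⁵ ng/L = 470 ng/mL.

470 ng/mL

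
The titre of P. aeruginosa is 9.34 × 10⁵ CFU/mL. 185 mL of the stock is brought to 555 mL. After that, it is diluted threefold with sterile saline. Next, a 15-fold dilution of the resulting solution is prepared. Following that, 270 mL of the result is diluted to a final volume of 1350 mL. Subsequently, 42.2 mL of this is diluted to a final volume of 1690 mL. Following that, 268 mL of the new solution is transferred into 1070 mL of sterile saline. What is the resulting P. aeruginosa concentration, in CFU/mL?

6.92 CFU/mL

Overall dilution factor = 3 × 3 × 15 × 5 × 40.05 × 4.993 = 1.35 × 10⁵.
9.34 × 10⁵ CFU/mL / 1.35 × 10⁵ = 6.92 CFU/mL.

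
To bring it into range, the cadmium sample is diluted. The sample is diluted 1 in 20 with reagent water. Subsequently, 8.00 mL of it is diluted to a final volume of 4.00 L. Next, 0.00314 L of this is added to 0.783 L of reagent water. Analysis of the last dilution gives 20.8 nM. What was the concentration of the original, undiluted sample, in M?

Overall dilution factor = 20 × 500 × 250.4 = 2.50 × 10⁶.
Original = 20.8 nM × 2.50 × 10⁶ = 5.21 × 10⁷ nM = 0.0521 M.

0.0521 M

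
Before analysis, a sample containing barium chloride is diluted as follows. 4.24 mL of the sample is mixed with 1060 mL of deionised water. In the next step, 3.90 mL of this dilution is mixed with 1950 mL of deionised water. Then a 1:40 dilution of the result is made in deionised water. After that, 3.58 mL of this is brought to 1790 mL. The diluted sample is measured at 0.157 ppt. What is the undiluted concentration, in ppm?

Overall dilution factor = 251 × 501 × 40 × 500 = 2.52 × 10⁹.
Original = 0.157 ppt × 2.52 × 10⁹ = 3.95 × 10⁸ ppt = 395 ppm.

395 ppm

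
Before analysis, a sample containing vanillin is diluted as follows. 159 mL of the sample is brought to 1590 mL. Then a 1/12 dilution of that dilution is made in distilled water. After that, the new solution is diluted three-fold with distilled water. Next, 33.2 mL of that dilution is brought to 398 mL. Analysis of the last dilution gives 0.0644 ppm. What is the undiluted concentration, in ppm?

Overall dilution factor = 10 × 12 × 3 × 11.99 = 4316.
Original = 0.0644 ppm × 4316 = 278 ppm.

278 ppm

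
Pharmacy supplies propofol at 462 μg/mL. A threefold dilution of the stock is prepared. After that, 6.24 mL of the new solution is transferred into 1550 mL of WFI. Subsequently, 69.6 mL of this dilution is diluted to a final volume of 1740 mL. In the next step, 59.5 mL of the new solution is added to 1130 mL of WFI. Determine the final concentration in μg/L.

1.24 μg/L

Overall dilution factor = 3 × 249.4 × 25 × 19.99 = 3.74 × 10⁵.
462 μg/mL / 3.74 × 10⁵ = 1.24 × 10⁻³ μg/mL = 1.24 μg/L.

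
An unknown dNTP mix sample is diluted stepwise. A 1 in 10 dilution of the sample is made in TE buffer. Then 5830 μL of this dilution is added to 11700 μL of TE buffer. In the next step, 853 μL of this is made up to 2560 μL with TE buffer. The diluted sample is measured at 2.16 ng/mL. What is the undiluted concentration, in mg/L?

0.195 mg/L

Overall dilution factor = 10 × 3.007 × 3.001 = 90.2.
Original = 2.16 ng/mL × 90.2 = 195 ng/mL = 0.195 mg/L.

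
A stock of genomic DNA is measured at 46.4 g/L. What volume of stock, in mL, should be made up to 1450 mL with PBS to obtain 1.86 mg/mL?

1.86 mg/mL = 1.86 g/L.
V₁ = C₂V₂/C₁ = 1.86 × 1450 / 46.4 = 58.1 mL.

58.1 mL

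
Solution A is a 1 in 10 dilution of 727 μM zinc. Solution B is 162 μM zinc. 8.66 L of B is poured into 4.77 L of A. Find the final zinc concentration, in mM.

0.130 mM

C_A = 727 μM / 10 = 72.7 μM.
C_mix = (C_A·V_A + C_B·V_B)/(V_A + V_B) = (72.7×4.77 + 162×8.66) / 13.43 = 130 μM = 0.130 mM.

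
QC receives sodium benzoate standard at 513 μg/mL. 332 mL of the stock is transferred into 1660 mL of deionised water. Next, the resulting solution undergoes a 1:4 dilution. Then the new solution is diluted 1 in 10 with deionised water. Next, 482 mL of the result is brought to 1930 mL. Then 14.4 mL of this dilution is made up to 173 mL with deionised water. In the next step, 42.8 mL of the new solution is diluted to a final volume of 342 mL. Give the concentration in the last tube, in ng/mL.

5.56 ng/mL

Overall dilution factor = 6 × 4 × 10 × 4.004 × 12.01 × 7.991 = 9.23 × 10⁴.
513 μg/mL / 9.23 × 10⁴ = 5.56 × 10⁻³ μg/mL = 5.56 ng/mL.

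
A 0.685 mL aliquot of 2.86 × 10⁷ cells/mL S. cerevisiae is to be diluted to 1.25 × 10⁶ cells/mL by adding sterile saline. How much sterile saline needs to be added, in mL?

15.0 mL

V₂ = C₁V₁/C₂ = 2.86 × 10⁷ × 0.685 / 1.25 × 10⁶ = 15.7 mL.
Diluent to add = V₂ − V₁ = 15.7 − 0.685 = 15.0 mL.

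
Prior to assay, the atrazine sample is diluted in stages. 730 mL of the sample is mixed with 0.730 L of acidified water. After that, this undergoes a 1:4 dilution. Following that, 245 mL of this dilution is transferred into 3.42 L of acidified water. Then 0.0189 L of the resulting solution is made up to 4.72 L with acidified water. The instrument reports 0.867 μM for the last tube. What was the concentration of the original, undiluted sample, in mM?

25.9 mM

Overall dilution factor = 2 × 4 × 14.96 × 249.7 = 2.99 × 10⁴.
Original = 0.867 μM × 2.99 × 10⁴ = 2.59 × 10⁴ μM = 25.9 mM.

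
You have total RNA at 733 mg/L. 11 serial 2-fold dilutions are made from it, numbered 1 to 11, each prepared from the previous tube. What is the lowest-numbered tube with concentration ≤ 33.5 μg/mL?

Tube n has concentration 733 mg/L / 2ⁿ.
Need 2ⁿ ≥ 733 mg/L / 33.5 μg/mL = 21.9, so n ≥ 4.45.
First such tube: n = 5.

tube 5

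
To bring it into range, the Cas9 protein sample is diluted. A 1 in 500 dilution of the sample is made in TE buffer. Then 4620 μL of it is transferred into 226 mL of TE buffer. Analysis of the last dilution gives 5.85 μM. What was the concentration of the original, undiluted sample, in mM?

146 mM

Overall dilution factor = 500 × 49.92 = 2.50 × 10⁴.
Original = 5.85 μM × 2.50 × 10⁴ = 1.46 × 10⁵ μM = 146 mM.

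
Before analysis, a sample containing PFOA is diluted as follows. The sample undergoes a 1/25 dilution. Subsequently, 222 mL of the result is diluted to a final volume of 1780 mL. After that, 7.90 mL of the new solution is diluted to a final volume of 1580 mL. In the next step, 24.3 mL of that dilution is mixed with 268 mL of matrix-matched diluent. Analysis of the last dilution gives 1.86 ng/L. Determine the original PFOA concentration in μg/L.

Overall dilution factor = 25 × 8.018 × 200 × 12.03 = 4.82 × 10⁵.
Original = 1.86 ng/L × 4.82 × 10⁵ = 8.97 × 10⁵ ng/L = 897 μg/L.

897 μg/L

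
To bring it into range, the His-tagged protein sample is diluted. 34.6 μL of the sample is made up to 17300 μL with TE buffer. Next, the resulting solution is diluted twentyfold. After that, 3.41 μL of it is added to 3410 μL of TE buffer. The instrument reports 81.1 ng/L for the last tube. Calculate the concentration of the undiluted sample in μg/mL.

812 μg/mL

Overall dilution factor = 500 × 20 × 1001 = 1.00 × 10⁷.
Original = 81.1 ng/L × 1.00 × 10⁷ = 8.12 × 10⁸ ng/L = 812 μg/mL.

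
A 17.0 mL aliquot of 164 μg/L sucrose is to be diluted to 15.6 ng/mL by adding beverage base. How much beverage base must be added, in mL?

15.6 ng/mL = 15.6 μg/L.
V₂ = C₁V₁/C₂ = 164 × 17.0 / 15.6 = 179 mL.
Diluent to add = V₂ − V₁ = 179 − 17.0 = 162 mL.

162 mL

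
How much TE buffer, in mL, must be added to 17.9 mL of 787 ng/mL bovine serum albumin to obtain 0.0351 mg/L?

0.0351 mg/L = 35.1 ng/mL.
V₂ = C₁V₁/C₂ = 787 × 17.9 / 35.1 = 401 mL.
Diluent to add = V₂ − V₁ = 401 − 17.9 = 383 mL.

383 mL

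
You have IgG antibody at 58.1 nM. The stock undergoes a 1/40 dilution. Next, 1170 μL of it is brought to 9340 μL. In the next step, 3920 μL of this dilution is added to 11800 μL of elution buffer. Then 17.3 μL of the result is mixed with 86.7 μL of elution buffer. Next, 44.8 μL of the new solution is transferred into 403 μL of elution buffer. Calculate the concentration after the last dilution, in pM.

0.755 pM

Overall dilution factor = 40 × 7.983 × 4.010 × 6.012 × 9.996 = 7.69 × 10⁴.
58.1 nM / 7.69 × 10⁴ = 7.55 × 10⁻⁴ nM = 0.755 pM.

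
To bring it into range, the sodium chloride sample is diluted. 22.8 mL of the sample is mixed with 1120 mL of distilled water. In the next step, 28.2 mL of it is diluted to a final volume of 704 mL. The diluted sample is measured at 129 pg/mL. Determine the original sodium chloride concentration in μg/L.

161 μg/L

Overall dilution factor = 50.12 × 24.96 = 1251.
Original = 129 pg/mL × 1251 = 1.61 × 10⁵ pg/mL = 161 μg/L.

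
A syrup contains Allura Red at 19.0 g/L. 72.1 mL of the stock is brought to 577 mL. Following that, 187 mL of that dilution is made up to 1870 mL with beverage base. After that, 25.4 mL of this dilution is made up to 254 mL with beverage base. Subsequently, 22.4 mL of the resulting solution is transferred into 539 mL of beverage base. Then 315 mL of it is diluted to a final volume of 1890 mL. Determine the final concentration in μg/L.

158 μg/L

Overall dilution factor = 8.003 × 10 × 10 × 25.06 × 6 = 1.20 × 10⁵.
19.0 g/L / 1.20 × 10⁵ = 1.58 × 10⁻⁴ g/L = 158 μg/L.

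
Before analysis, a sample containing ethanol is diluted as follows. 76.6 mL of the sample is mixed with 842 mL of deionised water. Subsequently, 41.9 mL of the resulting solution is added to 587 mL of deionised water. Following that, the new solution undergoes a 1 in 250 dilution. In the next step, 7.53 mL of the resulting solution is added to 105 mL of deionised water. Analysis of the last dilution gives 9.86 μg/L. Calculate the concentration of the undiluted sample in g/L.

Overall dilution factor = 11.99 × 15.01 × 250 × 14.94 = 6.72 × 10⁵.
Original = 9.86 μg/L × 6.72 × 10⁵ = 6.63 × 10⁶ μg/L = 6.63 g/L.

6.63 g/L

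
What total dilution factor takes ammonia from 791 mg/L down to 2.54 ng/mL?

3.11 × 10⁵

Factor = C₀/C_target = 791 mg/L / 2.54 ng/mL = 3.11 × 10⁵.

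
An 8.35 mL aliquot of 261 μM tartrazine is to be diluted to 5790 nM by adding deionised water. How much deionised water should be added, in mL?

5790 nM = 5.79 μM.
V₂ = C₁V₁/C₂ = 261 × 8.35 / 5.79 = 376 mL.
Diluent to add = V₂ − V₁ = 376 − 8.35 = 368 mL.

368 mL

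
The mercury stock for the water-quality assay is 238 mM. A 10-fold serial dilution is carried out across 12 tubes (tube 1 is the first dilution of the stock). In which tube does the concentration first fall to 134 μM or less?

Tube n has concentration 238 mM / 10ⁿ.
Need 10ⁿ ≥ 238 mM / 134 μM = 1776, so n ≥ 3.25.
First such tube: n = 4.

tube 4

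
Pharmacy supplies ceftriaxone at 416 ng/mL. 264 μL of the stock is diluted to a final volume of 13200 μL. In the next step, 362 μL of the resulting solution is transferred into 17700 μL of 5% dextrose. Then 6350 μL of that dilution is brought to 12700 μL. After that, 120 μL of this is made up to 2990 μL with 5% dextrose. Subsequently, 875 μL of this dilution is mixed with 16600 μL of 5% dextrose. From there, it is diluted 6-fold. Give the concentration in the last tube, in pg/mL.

0.0279 pg/mL

Overall dilution factor = 50 × 49.90 × 2 × 24.92 × 19.97 × 6 = 1.49 × 10⁷.
416 ng/mL / 1.49 × 10⁷ = 2.79 × 10⁻⁵ ng/mL = 0.0279 pg/mL.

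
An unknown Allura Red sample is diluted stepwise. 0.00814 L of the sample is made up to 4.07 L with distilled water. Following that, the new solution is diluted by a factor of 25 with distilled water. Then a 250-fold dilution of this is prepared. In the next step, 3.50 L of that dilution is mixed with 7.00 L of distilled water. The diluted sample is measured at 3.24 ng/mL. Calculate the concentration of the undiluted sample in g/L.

Overall dilution factor = 500 × 25 × 250 × 3 = 9.38 × 10⁶.
Original = 3.24 ng/mL × 9.38 × 10⁶ = 3.04 × 10⁷ ng/mL = 30.4 g/L.

30.4 g/L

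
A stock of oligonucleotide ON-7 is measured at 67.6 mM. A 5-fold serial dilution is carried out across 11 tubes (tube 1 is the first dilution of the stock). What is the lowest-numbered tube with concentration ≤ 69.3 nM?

tube 9

Tube n has concentration 67.6 mM / 5ⁿ.
Need 5ⁿ ≥ 67.6 mM / 69.3 nM = 9.75 × 10⁵, so n ≥ 8.57.
First such tube: n = 9.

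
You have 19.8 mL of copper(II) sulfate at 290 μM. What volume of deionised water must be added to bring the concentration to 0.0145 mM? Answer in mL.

0.0145 mM = 14.5 μM.
V₂ = C₁V₁/C₂ = 290 × 19.8 / 14.5 = 396 mL.
Diluent to add = V₂ − V₁ = 396 − 19.8 = 376 mL.

376 mL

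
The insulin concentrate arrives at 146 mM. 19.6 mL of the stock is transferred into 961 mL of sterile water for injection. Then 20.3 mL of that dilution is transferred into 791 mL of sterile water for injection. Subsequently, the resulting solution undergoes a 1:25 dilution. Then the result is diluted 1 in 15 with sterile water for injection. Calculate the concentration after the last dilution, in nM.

195 nM

Overall dilution factor = 50.03 × 39.97 × 25 × 15 = 7.50 × 10⁵.
146 mM / 7.50 × 10⁵ = 1.95 × 10⁻⁴ mM = 195 nM.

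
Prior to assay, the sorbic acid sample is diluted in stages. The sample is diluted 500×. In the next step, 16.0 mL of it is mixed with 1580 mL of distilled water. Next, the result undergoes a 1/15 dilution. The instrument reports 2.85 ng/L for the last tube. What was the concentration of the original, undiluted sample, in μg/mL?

Overall dilution factor = 500 × 99.75 × 15 = 7.48 × 10⁵.
Original = 2.85 ng/L × 7.48 × 10⁵ = 2.13 × 10⁶ ng/L = 2.13 μg/mL.

2.13 μg/mL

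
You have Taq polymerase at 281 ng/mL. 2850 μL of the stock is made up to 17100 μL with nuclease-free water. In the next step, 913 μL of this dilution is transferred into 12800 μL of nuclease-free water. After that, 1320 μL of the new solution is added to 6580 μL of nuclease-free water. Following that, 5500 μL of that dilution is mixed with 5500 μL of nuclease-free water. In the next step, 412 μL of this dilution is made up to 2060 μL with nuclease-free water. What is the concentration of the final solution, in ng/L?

Overall dilution factor = 6 × 15.02 × 5.985 × 2 × 5 = 5393.
281 ng/mL / 5393 = 0.0521 ng/mL = 52.1 ng/L.

52.1 ng/L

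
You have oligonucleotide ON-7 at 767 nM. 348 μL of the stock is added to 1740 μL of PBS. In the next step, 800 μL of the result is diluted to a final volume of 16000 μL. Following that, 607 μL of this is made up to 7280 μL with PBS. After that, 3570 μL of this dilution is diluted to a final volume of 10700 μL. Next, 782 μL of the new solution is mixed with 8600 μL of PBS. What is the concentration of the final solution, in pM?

Overall dilution factor = 6 × 20 × 11.99 × 2.997 × 12.00 = 5.18 × 10⁴.
767 nM / 5.18 × 10⁴ = 0.0148 nM = 14.8 pM.

14.8 pM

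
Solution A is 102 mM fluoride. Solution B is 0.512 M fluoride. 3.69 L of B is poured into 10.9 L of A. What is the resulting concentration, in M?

C_B = 0.512 M = 512 mM.
C_mix = (C_A·V_A + C_B·V_B)/(V_A + V_B) = (102×10.9 + 512×3.69) / 14.59 = 206 mM = 0.206 M.

0.206 M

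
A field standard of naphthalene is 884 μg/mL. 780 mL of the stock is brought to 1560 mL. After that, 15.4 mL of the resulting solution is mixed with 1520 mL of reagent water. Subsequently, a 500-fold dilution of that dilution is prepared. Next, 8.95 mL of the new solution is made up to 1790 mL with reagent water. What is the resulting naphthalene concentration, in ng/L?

44.3 ng/L

Overall dilution factor = 2 × 99.70 × 500 × 200 = 1.99 × 10⁷.
884 μg/mL / 1.99 × 10⁷ = 4.43 × 10⁻⁵ μg/mL = 44.3 ng/L.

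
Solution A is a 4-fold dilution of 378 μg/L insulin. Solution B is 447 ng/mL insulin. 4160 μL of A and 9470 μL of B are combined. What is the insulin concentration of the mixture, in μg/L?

C_A = 378 μg/L / 4 = 94.5 μg/L.
C_B = 447 ng/mL = 447 μg/L.
C_mix = (C_A·V_A + C_B·V_B)/(V_A + V_B) = (94.5×4160 + 447×9470) / 13630 = 339 μg/L.

339 μg/L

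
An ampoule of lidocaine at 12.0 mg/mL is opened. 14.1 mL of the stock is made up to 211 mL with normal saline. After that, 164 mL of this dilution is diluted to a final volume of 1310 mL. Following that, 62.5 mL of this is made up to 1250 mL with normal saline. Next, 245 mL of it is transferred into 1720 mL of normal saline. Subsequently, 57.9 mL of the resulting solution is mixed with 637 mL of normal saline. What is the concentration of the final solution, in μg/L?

Overall dilution factor = 14.96 × 7.988 × 20 × 8.020 × 12.00 = 2.30 × 10⁵.
12.0 mg/mL / 2.30 × 10⁵ = 5.21 × 10⁻⁵ mg/mL = 52.1 μg/L.

52.1 μg/L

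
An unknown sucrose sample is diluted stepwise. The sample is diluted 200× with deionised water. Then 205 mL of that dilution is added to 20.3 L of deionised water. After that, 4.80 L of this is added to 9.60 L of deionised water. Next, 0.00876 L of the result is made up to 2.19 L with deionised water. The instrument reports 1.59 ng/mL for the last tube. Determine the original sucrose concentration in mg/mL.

Overall dilution factor = 200 × 100.0 × 3 × 250 = 1.50 × 10⁷.
Original = 1.59 ng/mL × 1.50 × 10⁷ = 2.39 × 10⁷ ng/mL = 23.9 mg/mL.

23.9 mg/mL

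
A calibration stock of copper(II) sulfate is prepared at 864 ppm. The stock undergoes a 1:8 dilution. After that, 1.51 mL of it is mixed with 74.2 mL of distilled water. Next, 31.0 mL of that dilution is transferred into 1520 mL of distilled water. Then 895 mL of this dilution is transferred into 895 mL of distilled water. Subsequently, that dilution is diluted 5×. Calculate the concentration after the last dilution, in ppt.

Overall dilution factor = 8 × 50.14 × 50.03 × 2 × 5 = 2.01 × 10⁵.
864 ppm / 2.01 × 10⁵ = 4.31 × 10⁻³ ppm = 4310 ppt.

4310 ppt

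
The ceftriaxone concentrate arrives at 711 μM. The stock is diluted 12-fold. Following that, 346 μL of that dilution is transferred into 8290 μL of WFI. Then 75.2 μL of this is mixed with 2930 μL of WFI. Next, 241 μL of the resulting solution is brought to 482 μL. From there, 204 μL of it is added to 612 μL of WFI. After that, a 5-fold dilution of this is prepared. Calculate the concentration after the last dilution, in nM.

Overall dilution factor = 12 × 24.96 × 39.96 × 2 × 4 × 5 = 4.79 × 10⁵.
711 μM / 4.79 × 10⁵ = 1.49 × 10⁻³ μM = 1.49 nM.

1.49 nM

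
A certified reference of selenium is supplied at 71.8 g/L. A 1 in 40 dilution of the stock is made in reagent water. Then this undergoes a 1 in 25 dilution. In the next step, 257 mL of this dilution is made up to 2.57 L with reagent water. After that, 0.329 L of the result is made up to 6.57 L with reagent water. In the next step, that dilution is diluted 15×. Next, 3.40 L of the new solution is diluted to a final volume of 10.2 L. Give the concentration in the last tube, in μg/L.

7.99 μg/L

Overall dilution factor = 40 × 25 × 10 × 19.97 × 15 × 3 = 8.99 × 10⁶.
71.8 g/L / 8.99 × 10⁶ = 7.99 × 10⁻⁶ g/L = 7.99 μg/L.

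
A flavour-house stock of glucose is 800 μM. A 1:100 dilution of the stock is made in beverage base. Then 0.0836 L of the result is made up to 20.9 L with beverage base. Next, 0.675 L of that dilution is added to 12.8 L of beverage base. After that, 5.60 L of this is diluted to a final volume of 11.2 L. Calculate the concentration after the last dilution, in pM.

801 pM

Overall dilution factor = 100 × 250 × 19.96 × 2 = 9.98 × 10⁵.
800 μM / 9.98 × 10⁵ = 8.01 × 10⁻⁴ μM = 801 pM.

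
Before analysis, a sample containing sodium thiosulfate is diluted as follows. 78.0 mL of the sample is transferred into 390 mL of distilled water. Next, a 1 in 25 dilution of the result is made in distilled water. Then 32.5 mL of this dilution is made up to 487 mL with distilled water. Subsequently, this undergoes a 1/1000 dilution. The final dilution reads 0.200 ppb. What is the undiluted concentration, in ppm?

450 ppm

Overall dilution factor = 6 × 25 × 14.98 × 1000 = 2.25 × 10⁶.
Original = 0.200 ppb × 2.25 × 10⁶ = 4.50 × 10⁵ ppb = 450 ppm.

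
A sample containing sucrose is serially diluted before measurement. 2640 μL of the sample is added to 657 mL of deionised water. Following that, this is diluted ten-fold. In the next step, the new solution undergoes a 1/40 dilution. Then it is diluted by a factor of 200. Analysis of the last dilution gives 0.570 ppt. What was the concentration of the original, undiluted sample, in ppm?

Overall dilution factor = 249.9 × 10 × 40 × 200 = 2.00 × 10⁷.
Original = 0.570 ppt × 2.00 × 10⁷ = 1.14 × 10⁷ ppt = 11.4 ppm.

11.4 ppm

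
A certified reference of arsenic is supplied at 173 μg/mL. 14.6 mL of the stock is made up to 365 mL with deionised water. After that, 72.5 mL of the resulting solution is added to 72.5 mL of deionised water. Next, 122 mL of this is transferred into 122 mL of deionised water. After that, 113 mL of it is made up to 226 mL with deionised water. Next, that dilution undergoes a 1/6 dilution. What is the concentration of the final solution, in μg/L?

Overall dilution factor = 25 × 2 × 2 × 2 × 6 = 1200.
173 μg/mL / 1200 = 0.144 μg/mL = 144 μg/L.

144 μg/L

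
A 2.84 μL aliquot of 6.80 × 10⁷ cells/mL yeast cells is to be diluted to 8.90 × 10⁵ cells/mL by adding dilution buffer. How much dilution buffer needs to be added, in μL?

V₂ = C₁V₁/C₂ = 6.80 × 10⁷ × 2.84 / 8.90 × 10⁵ = 217 μL.
Diluent to add = V₂ − V₁ = 217 − 2.84 = 214 μL.

214 μL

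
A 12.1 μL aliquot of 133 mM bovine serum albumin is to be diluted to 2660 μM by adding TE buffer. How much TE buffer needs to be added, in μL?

593 μL

2660 μM = 2.66 mM.
V₂ = C₁V₁/C₂ = 133 × 12.1 / 2.66 = 605 μL.
Diluent to add = V₂ − V₁ = 605 − 12.1 = 593 μL.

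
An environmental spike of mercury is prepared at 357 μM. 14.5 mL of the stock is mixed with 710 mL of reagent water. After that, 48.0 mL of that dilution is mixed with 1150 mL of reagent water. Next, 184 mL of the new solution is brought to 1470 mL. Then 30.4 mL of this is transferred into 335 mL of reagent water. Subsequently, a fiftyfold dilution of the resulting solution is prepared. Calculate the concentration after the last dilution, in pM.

59.6 pM

Overall dilution factor = 49.97 × 24.96 × 7.989 × 12.02 × 50 = 5.99 × 10⁶.
357 μM / 5.99 × 10⁶ = 5.96 × 10⁻⁵ μM = 59.6 pM.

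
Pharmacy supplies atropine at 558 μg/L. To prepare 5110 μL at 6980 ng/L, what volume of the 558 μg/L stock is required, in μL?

63.9 μL

6980 ng/L = 6.98 μg/L.
V₁ = C₂V₂/C₁ = 6.98 × 5110 / 558 = 63.9 μL.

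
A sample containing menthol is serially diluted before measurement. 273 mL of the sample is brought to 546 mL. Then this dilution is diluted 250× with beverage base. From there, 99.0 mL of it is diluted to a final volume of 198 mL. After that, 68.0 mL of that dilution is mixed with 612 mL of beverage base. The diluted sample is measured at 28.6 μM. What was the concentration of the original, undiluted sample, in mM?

Overall dilution factor = 2 × 250 × 2 × 10 = 1.00 × 10⁴.
Original = 28.6 μM × 1.00 × 10⁴ = 2.86 × 10⁵ μM = 286 mM.

286 mM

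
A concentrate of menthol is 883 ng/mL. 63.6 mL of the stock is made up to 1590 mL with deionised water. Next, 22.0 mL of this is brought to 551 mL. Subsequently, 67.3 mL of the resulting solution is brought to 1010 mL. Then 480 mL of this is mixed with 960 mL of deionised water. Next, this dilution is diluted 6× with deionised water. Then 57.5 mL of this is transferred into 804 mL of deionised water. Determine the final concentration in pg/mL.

Overall dilution factor = 25 × 25.05 × 15.01 × 3 × 6 × 14.98 = 2.53 × 10⁶.
883 ng/mL / 2.53 × 10⁶ = 3.48 × 10⁻⁴ ng/mL = 0.348 pg/mL.

0.348 pg/mL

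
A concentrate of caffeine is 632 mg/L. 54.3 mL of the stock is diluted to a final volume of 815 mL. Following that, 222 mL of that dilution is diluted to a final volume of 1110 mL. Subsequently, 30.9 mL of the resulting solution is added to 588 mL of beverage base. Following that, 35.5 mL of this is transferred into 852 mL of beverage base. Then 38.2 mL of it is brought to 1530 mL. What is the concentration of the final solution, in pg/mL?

Overall dilution factor = 15.01 × 5 × 20.03 × 25 × 40.05 = 1.51 × 10⁶.
632 mg/L / 1.51 × 10⁶ = 4.20 × 10⁻⁴ mg/L = 420 pg/mL.

420 pg/mL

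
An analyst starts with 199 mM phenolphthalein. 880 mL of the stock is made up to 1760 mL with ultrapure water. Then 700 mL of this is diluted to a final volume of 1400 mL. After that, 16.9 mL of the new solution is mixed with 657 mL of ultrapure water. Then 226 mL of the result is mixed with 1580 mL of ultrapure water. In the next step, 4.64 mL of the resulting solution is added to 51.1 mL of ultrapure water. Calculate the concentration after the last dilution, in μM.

Overall dilution factor = 2 × 2 × 39.88 × 7.991 × 12.01 = 1.53 × 10⁴.
199 mM / 1.53 × 10⁴ = 0.0130 mM = 13.0 μM.

13.0 μM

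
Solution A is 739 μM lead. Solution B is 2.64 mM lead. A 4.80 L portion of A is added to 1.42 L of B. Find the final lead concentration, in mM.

C_B = 2.64 mM = 2640 μM.
C_mix = (C_A·V_A + C_B·V_B)/(V_A + V_B) = (739×4.80 + 2640×1.42) / 6.220 = 1173 μM = 1.17 mM.

1.17 mM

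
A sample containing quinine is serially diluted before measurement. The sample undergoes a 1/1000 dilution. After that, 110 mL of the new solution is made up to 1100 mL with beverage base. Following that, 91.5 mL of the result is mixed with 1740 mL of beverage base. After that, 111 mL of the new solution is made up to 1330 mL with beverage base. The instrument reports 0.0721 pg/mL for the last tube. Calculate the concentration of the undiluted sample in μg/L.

173 μg/L

Overall dilution factor = 1000 × 10 × 20.02 × 11.98 = 2.40 × 10⁶.
Original = 0.0721 pg/mL × 2.40 × 10⁶ = 1.73 × 10⁵ pg/mL = 173 μg/L.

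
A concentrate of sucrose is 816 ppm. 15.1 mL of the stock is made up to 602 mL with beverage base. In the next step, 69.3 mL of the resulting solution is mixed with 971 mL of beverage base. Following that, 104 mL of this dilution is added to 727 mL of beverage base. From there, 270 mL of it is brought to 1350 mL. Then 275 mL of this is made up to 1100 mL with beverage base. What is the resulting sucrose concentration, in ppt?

Overall dilution factor = 39.87 × 15.01 × 7.990 × 5 × 4 = 9.56 × 10⁴.
816 ppm / 9.56 × 10⁴ = 8.53 × 10⁻³ ppm = 8530 ppt.

8530 ppt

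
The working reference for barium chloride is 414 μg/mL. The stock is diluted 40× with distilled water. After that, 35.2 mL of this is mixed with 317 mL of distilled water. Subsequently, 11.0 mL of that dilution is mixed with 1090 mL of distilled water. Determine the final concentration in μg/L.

Overall dilution factor = 40 × 10.01 × 100.1 = 4.01 × 10⁴.
414 μg/mL / 4.01 × 10⁴ = 0.0103 μg/mL = 10.3 μg/L.

10.3 μg/L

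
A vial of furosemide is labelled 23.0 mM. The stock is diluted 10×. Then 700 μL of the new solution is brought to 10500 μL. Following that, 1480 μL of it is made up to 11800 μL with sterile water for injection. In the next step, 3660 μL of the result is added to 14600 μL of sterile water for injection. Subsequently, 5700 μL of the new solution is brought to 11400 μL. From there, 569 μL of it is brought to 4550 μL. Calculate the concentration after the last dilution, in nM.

Overall dilution factor = 10 × 15 × 7.973 × 4.989 × 2 × 7.996 = 9.54 × 10⁴.
23.0 mM / 9.54 × 10⁴ = 2.41 × 10⁻⁴ mM = 241 nM.

241 nM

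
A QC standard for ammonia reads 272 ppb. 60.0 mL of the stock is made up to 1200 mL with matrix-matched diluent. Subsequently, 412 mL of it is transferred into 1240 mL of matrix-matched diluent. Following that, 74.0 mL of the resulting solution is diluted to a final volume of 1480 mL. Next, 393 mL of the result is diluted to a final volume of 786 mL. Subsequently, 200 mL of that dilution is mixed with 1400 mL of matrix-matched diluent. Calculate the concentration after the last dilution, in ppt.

10.6 ppt

Overall dilution factor = 20 × 4.010 × 20 × 2 × 8 = 2.57 × 10⁴.
272 ppb / 2.57 × 10⁴ = 0.0106 ppb = 10.6 ppt.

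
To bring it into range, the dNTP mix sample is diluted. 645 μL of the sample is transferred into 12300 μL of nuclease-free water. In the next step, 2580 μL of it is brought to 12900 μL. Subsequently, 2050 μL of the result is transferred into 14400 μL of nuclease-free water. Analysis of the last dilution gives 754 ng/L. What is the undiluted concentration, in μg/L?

607 μg/L

Overall dilution factor = 20.07 × 5 × 8.024 = 805.
Original = 754 ng/L × 805 = 6.07 × 10⁵ ng/L = 607 μg/L.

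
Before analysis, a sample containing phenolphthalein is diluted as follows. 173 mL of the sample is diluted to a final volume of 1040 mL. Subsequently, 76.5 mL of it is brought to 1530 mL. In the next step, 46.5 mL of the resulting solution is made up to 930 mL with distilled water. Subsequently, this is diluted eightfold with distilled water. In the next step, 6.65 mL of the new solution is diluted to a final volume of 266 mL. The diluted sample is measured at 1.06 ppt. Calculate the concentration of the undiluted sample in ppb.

816 ppb

Overall dilution factor = 6.012 × 20 × 20 × 8 × 40 = 7.69 × 10⁵.
Original = 1.06 ppt × 7.69 × 10⁵ = 8.16 × 10⁵ ppt = 816 ppb.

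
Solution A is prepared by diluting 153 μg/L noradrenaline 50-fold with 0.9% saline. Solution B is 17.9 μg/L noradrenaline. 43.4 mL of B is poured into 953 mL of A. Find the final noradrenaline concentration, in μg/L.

C_A = 153 μg/L / 50 = 3.06 μg/L.
C_mix = (C_A·V_A + C_B·V_B)/(V_A + V_B) = (3.06×953 + 17.9×43.4) / 996.4 = 3.71 μg/L.

3.71 μg/L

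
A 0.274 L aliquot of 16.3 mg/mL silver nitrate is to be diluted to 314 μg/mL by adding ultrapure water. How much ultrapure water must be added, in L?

13.9 L

314 μg/mL = 0.314 mg/mL.
V₂ = C₁V₁/C₂ = 16.3 × 0.274 / 0.314 = 14.2 L.
Diluent to add = V₂ − V₁ = 14.2 − 0.274 = 13.9 L.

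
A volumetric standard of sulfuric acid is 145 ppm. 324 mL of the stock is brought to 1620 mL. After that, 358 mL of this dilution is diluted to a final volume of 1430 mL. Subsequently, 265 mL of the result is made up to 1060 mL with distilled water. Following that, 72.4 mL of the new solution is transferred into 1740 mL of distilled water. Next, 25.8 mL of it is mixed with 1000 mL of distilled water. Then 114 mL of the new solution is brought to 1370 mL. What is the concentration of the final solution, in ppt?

152 ppt

Overall dilution factor = 5 × 3.994 × 4 × 25.03 × 39.76 × 12.02 = 9.56 × 10⁵.
145 ppm / 9.56 × 10⁵ = 1.52 × 10⁻⁴ ppm = 152 ppt.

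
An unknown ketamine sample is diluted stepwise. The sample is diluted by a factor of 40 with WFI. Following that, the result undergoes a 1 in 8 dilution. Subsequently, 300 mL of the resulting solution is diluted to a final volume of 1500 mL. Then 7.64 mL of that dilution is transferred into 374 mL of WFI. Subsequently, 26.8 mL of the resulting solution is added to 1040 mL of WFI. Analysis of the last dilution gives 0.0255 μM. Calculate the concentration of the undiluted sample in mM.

81.1 mM

Overall dilution factor = 40 × 8 × 5 × 49.95 × 39.81 = 3.18 × 10⁶.
Original = 0.0255 μM × 3.18 × 10⁶ = 8.11 × 10⁴ μM = 81.1 mM.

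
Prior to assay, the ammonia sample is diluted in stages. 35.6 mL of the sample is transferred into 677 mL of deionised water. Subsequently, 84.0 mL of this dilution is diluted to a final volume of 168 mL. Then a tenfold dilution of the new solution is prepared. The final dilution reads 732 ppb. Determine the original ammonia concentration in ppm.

Overall dilution factor = 20.02 × 2 × 10 = 400.
Original = 732 ppb × 400 = 2.93 × 10⁵ ppb = 293 ppm.

293 ppm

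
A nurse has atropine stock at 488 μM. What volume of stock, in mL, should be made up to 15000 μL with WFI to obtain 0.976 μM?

V₁ = C₂V₂/C₁ = 0.976 × 15000 / 488 = 30.0 μL = 0.0300 mL.

0.0300 mL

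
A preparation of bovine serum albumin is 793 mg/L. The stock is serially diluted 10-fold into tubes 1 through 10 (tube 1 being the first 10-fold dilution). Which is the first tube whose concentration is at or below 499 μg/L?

tube 4

Tube n has concentration 793 mg/L / 10ⁿ.
Need 10ⁿ ≥ 793 mg/L / 499 μg/L = 1589, so n ≥ 3.20.
First such tube: n = 4.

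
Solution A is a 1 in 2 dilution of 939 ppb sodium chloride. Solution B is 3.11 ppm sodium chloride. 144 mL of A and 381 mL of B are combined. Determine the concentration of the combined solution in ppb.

2390 ppb

C_A = 939 ppb / 2 = 470 ppb.
C_B = 3.11 ppm = 3110 ppb.
C_mix = (C_A·V_A + C_B·V_B)/(V_A + V_B) = (470×144 + 3110×381) / 525.0 = 2386 ppb.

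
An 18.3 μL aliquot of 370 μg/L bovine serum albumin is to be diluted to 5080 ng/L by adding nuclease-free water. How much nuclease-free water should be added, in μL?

1310 μL

5080 ng/L = 5.08 μg/L.
V₂ = C₁V₁/C₂ = 370 × 18.3 / 5.08 = 1333 μL.
Diluent to add = V₂ − V₁ = 1333 − 18.3 = 1310 μL.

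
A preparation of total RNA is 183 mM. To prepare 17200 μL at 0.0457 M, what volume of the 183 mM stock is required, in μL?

4300 μL

0.0457 M = 45.7 mM.
V₁ = C₂V₂/C₁ = 45.7 × 17200 / 183 = 4295 μL.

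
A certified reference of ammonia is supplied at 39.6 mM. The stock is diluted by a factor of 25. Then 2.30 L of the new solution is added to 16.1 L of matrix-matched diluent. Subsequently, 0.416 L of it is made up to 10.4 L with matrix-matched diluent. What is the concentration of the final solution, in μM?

7.92 μM

Overall dilution factor = 25 × 8 × 25 = 5000.
39.6 mM / 5000 = 7.92 × 10⁻³ mM = 7.92 μM.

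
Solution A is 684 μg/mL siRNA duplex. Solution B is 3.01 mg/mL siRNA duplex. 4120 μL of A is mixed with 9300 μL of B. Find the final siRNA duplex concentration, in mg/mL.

C_B = 3.01 mg/mL = 3010 μg/mL.
C_mix = (C_A·V_A + C_B·V_B)/(V_A + V_B) = (684×4120 + 3010×9300) / 13420 = 2296 μg/mL = 2.30 mg/mL.

2.30 mg/mL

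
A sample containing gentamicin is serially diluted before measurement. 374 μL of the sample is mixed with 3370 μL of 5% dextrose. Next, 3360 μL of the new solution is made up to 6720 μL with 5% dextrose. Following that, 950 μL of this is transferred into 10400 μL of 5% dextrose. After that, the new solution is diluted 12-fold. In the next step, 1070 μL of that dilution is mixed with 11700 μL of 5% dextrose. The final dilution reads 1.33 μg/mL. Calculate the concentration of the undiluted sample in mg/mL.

45.6 mg/mL

Overall dilution factor = 10.01 × 2 × 11.95 × 12 × 11.93 = 3.43 × 10⁴.
Original = 1.33 μg/mL × 3.43 × 10⁴ = 4.56 × 10⁴ μg/mL = 45.6 mg/mL.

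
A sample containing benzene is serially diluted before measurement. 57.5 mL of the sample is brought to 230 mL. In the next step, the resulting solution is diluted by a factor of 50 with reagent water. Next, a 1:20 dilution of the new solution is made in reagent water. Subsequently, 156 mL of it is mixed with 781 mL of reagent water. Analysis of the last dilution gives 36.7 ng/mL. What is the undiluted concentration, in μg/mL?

882 μg/mL

Overall dilution factor = 4 × 50 × 20 × 6.006 = 2.40 × 10⁴.
Original = 36.7 ng/mL × 2.40 × 10⁴ = 8.82 × 10⁵ ng/mL = 882 μg/mL.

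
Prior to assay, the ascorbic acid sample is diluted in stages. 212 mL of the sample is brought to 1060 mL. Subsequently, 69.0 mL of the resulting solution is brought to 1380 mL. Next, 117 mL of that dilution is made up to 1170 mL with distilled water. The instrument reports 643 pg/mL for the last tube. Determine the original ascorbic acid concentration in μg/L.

643 μg/L

Overall dilution factor = 5 × 20 × 10 = 1000.
Original = 643 pg/mL × 1000 = 6.43 × 10⁵ pg/mL = 643 μg/L.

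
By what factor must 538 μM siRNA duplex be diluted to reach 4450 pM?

Factor = C₀/C_target = 538 μM / 4450 pM = 1.21 × 10⁵.

1.21 × 10⁵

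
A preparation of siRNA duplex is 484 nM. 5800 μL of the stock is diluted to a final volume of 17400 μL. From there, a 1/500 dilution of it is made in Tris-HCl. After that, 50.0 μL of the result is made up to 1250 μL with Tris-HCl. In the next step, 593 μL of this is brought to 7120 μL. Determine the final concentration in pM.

Overall dilution factor = 3 × 500 × 25 × 12.01 = 4.50 × 10⁵.
484 nM / 4.50 × 10⁵ = 1.07 × 10⁻³ nM = 1.07 pM.

1.07 pM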